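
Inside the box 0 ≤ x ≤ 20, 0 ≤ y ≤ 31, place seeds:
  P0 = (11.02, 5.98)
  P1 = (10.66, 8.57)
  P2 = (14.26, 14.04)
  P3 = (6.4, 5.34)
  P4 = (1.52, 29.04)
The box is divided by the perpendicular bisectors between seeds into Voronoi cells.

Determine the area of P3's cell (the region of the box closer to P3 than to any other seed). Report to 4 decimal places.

Area of P3's cell: 109.5637

1. box [0,20]×[0,31]: [(0, 0) (20, 0) (20, 31) (0, 31)]
2. ⊥bis P3·P0 via (8.71,5.66): [(0, 0) (9.4941, 0) (5.1997, 31) (0, 31)]  |A|=227.7534
3. ⊥bis P3·P1 via (8.53,6.955): [(0, 18.2051) (0, 0) (9.4941, 0) (8.5307, 6.954)]  |A|=110.6625
4. ⊥bis P3·P2 via (10.33,9.69): [(0, 18.2051) (0, 0) (9.4941, 0) (8.5307, 6.954)]  |A|=110.6625
5. ⊥bis P3·P4 via (3.96,17.19): [(1.2005, 16.6218) (0, 16.3746) (0, 0) (9.4941, 0) (8.5307, 6.954)]  |A|=109.5637
6. canonical 5-gon: [(1.2005, 16.6218) (0, 16.3746) (0, 0) (9.4941, 0) (8.5307, 6.954)]
7. shoelace: 109.5637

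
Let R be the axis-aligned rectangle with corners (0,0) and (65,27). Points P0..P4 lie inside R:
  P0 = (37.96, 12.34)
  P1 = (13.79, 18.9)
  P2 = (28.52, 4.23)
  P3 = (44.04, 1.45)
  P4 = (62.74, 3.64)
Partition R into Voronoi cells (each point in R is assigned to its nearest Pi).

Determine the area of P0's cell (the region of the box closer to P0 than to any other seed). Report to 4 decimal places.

1. box [0,65]×[0,27]: [(0, 0) (65, 0) (65, 27) (0, 27)]
2. ⊥bis P0·P1 via (25.875,15.62): [(21.6356, 0) (65, 0) (65, 27) (28.9637, 27)]  |A|=1071.9106
3. ⊥bis P0·P2 via (33.24,8.285): [(26.1303, 16.5607) (40.3577, 0) (65, 0) (65, 27) (28.9637, 27)]  |A|=916.8849
4. ⊥bis P0·P3 via (41,6.895): [(26.1303, 16.5607) (36.5626, 4.4175) (65, 20.2944) (65, 27) (28.9637, 27)]  |A|=573.8949
5. ⊥bis P0·P4 via (50.35,7.99): [(26.1303, 16.5607) (36.5626, 4.4175) (52.1514, 13.121) (57.0242, 27) (28.9637, 27)]  |A|=475.4683
6. canonical 5-gon: [(26.1303, 16.5607) (36.5626, 4.4175) (52.1514, 13.121) (57.0242, 27) (28.9637, 27)]
7. shoelace: 475.4683

Area of P0's cell: 475.4683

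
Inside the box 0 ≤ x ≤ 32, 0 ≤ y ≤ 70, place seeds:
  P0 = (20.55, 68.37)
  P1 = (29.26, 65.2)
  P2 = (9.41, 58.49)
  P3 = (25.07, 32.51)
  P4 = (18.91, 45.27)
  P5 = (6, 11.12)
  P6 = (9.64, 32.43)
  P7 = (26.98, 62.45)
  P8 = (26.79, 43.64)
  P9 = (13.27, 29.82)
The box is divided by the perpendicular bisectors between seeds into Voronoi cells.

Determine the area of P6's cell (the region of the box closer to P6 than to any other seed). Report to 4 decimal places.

1. box [0,32]×[0,70]: [(0, 0) (32, 0) (32, 70) (0, 70)]
2. ⊥bis P6·P0 via (15.095,50.4): [(0, 54.9823) (0, 0) (32, 0) (32, 45.2683)]  |A|=1604.0089
3. ⊥bis P6·P1 via (19.45,48.815): [(18.559, 49.3485) (0, 54.9823) (0, 0) (32, 0) (32, 41.3011)]  |A|=1577.3472
4. ⊥bis P6·P2 via (9.525,45.46): [(24.8281, 45.5951) (0, 45.3759) (0, 0) (32, 0) (32, 41.3011)]  |A|=1440.9236
5. ⊥bis P6·P3 via (17.355,32.47): [(17.2873, 45.5285) (0, 45.3759) (0, 0) (17.5233, 0)]  |A|=791.1195
6. ⊥bis P6·P4 via (14.275,38.85): [(17.3334, 36.642) (5.1726, 45.4216) (0, 45.3759) (0, 0) (17.5233, 0)]  |A|=737.2883
7. ⊥bis P6·P5 via (7.82,21.775): [(17.419, 20.1354) (17.3334, 36.642) (5.1726, 45.4216) (0, 45.3759) (0, 23.1107)]  |A|=359.5861
8. ⊥bis P6·P7 via (18.31,47.44): [(17.419, 20.1354) (17.3334, 36.642) (5.1726, 45.4216) (0, 45.3759) (0, 23.1107)]  |A|=359.5861
9. ⊥bis P6·P8 via (18.215,38.035): [(17.419, 20.1354) (17.3334, 36.642) (5.1726, 45.4216) (0, 45.3759) (0, 23.1107)]  |A|=359.5861
10. ⊥bis P6·P9 via (11.455,31.125): [(5.07, 22.2447) (16.075, 37.5505) (5.1726, 45.4216) (0, 45.3759) (0, 23.1107)]  |A|=243.1275
11. canonical 5-gon: [(5.07, 22.2447) (16.075, 37.5505) (5.1726, 45.4216) (0, 45.3759) (0, 23.1107)]
12. shoelace: 243.1275

Area of P6's cell: 243.1275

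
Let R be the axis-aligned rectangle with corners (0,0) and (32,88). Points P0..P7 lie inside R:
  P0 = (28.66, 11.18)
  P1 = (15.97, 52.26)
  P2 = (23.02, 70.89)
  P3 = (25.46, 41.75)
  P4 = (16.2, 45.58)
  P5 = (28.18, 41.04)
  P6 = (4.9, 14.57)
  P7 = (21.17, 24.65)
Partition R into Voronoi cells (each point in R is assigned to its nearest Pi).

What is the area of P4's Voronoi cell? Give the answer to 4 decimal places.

1. box [0,32]×[0,88]: [(0, 0) (32, 0) (32, 88) (0, 88)]
2. ⊥bis P4·P0 via (22.43,28.38): [(0, 20.2556) (32, 31.8463) (32, 88) (0, 88)]  |A|=1982.3682
3. ⊥bis P4·P1 via (16.085,48.92): [(0, 48.3662) (0, 20.2556) (32, 31.8463) (32, 49.468)]  |A|=731.7145
4. ⊥bis P4·P2 via (19.61,58.235): [(0, 48.3662) (0, 20.2556) (32, 31.8463) (32, 49.468)]  |A|=731.7145
5. ⊥bis P4·P3 via (20.83,43.665): [(23.1035, 49.1617) (0, 48.3662) (0, 20.2556) (13.1121, 25.005)]  |A|=459.3713
6. ⊥bis P4·P5 via (22.19,43.31): [(23.1035, 49.1617) (0, 48.3662) (0, 20.2556) (13.1121, 25.005)]  |A|=459.3713
7. ⊥bis P4·P6 via (10.55,30.075): [(14.5988, 28.5996) (23.1035, 49.1617) (0, 48.3662) (0, 33.9194)]  |A|=339.5977
8. ⊥bis P4·P7 via (18.685,35.115): [(5.3855, 31.9569) (17.1421, 34.7486) (23.1035, 49.1617) (0, 48.3662) (0, 33.9194)]  |A|=307.0018
9. canonical 5-gon: [(5.3855, 31.9569) (17.1421, 34.7486) (23.1035, 49.1617) (0, 48.3662) (0, 33.9194)]
10. shoelace: 307.0018

Area of P4's cell: 307.0018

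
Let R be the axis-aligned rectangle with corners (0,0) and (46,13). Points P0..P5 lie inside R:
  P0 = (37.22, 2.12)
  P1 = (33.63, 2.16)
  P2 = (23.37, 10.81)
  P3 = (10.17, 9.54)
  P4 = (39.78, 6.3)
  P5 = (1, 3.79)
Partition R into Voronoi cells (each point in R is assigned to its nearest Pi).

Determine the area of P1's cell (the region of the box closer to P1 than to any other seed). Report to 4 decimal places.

1. box [0,46]×[0,13]: [(0, 0) (46, 0) (46, 13) (0, 13)]
2. ⊥bis P1·P0 via (35.425,2.14): [(0, 0) (35.4012, 0) (35.546, 13) (0, 13)]  |A|=461.1565
3. ⊥bis P1·P2 via (28.5,6.485): [(23.0326, 0) (35.4012, 0) (35.546, 13) (33.9927, 13)]  |A|=90.4921
4. ⊥bis P1·P3 via (21.9,5.85): [(23.0326, 0) (35.4012, 0) (35.546, 13) (33.9927, 13)]  |A|=90.4921
5. ⊥bis P1·P4 via (36.705,4.23): [(32.2182, 10.8952) (23.0326, 0) (35.4012, 0) (35.4687, 6.0665)]  |A|=77.4019
6. ⊥bis P1·P5 via (17.315,2.975): [(32.2182, 10.8952) (23.0326, 0) (35.4012, 0) (35.4687, 6.0665)]  |A|=77.4019
7. canonical 4-gon: [(32.2182, 10.8952) (23.0326, 0) (35.4012, 0) (35.4687, 6.0665)]
8. shoelace: 77.4019

Area of P1's cell: 77.4019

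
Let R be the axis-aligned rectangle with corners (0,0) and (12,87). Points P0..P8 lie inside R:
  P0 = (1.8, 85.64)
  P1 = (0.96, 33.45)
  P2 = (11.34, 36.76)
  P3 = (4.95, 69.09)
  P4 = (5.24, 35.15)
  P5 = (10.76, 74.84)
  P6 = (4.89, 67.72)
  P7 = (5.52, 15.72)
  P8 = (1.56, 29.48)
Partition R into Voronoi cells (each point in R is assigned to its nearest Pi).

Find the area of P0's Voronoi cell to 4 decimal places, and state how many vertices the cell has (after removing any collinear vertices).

Area of P0's cell: 81.6666 (5 vertices)

1. box [0,12]×[0,87]: [(0, 0) (12, 0) (12, 87) (0, 87)]
2. ⊥bis P0·P1 via (1.38,59.545): [(0, 59.5672) (12, 59.3741) (12, 87) (0, 87)]  |A|=330.3523
3. ⊥bis P0·P2 via (6.57,61.2): [(0, 59.9177) (12, 62.2598) (12, 87) (0, 87)]  |A|=310.935
4. ⊥bis P0·P3 via (3.375,77.365): [(0, 76.7226) (12, 79.0066) (12, 87) (0, 87)]  |A|=109.6245
5. ⊥bis P0·P4 via (3.52,60.395): [(0, 76.7226) (12, 79.0066) (12, 87) (0, 87)]  |A|=109.6245
6. ⊥bis P0·P5 via (6.28,80.24): [(0, 76.7226) (2.6478, 77.2266) (12, 84.9855) (12, 87) (0, 87)]  |A|=81.6666
7. ⊥bis P0·P6 via (3.345,76.68): [(0, 76.7226) (2.6478, 77.2266) (12, 84.9855) (12, 87) (0, 87)]  |A|=81.6666
8. ⊥bis P0·P7 via (3.66,50.68): [(0, 76.7226) (2.6478, 77.2266) (12, 84.9855) (12, 87) (0, 87)]  |A|=81.6666
9. ⊥bis P0·P8 via (1.68,57.56): [(0, 76.7226) (2.6478, 77.2266) (12, 84.9855) (12, 87) (0, 87)]  |A|=81.6666
10. canonical 5-gon: [(0, 76.7226) (2.6478, 77.2266) (12, 84.9855) (12, 87) (0, 87)]
11. shoelace: 81.6666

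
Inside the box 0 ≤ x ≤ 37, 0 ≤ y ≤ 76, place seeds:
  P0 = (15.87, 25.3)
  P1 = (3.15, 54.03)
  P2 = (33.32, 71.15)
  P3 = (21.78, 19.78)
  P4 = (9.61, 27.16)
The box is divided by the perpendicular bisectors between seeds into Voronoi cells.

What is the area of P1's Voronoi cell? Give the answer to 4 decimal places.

Area of P1's cell: 664.9650

1. box [0,37]×[0,76]: [(0, 0) (37, 0) (37, 76) (0, 76)]
2. ⊥bis P1·P0 via (9.51,39.665): [(0, 35.4545) (37, 51.836) (37, 76) (0, 76)]  |A|=1197.1255
3. ⊥bis P1·P2 via (18.235,62.59): [(0, 35.4545) (26.8799, 47.3554) (10.6255, 76) (0, 76)]  |A|=697.1105
4. ⊥bis P1·P3 via (12.465,36.905): [(0, 35.4545) (26.8799, 47.3554) (10.6255, 76) (0, 76)]  |A|=697.1105
5. ⊥bis P1·P4 via (6.38,40.595): [(0, 39.0611) (17.8258, 43.3468) (26.8799, 47.3554) (10.6255, 76) (0, 76)]  |A|=664.965
6. canonical 5-gon: [(0, 39.0611) (17.8258, 43.3468) (26.8799, 47.3554) (10.6255, 76) (0, 76)]
7. shoelace: 664.965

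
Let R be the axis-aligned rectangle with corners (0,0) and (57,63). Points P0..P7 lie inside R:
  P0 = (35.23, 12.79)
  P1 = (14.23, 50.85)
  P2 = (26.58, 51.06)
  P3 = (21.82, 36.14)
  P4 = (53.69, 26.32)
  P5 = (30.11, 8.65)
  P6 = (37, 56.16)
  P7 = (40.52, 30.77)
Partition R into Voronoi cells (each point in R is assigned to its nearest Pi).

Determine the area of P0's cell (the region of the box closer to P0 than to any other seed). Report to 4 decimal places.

Area of P0's cell: 410.4387

1. box [0,57]×[0,63]: [(0, 0) (57, 0) (57, 63) (0, 63)]
2. ⊥bis P0·P1 via (24.73,31.82): [(0, 18.175) (0, 0) (57, 0) (57, 49.6253)]  |A|=1932.3078
3. ⊥bis P0·P2 via (30.905,31.925): [(20.7675, 29.6337) (0, 18.175) (0, 0) (57, 0) (57, 37.8231)]  |A|=1718.497
4. ⊥bis P0·P3 via (28.525,24.465): [(48.4001, 35.8793) (0, 8.083) (0, 0) (57, 0) (57, 37.8231)]  |A|=1380.8075
5. ⊥bis P0·P4 via (44.46,19.555): [(37.2068, 29.451) (0, 8.083) (0, 0) (57, 0) (57, 2.4457)]  |A|=1013.9295
6. ⊥bis P0·P5 via (32.67,10.72): [(37.2068, 29.451) (23.7659, 21.7318) (41.3381, 0) (57, 0) (57, 2.4457)]  |A|=468.7033
7. ⊥bis P0·P6 via (36.115,34.475): [(37.2068, 29.451) (23.7659, 21.7318) (41.3381, 0) (57, 0) (57, 2.4457)]  |A|=468.7033
8. ⊥bis P0·P7 via (37.875,21.78): [(44.1913, 19.9217) (28.6009, 24.5086) (23.7659, 21.7318) (41.3381, 0) (57, 0) (57, 2.4457)]  |A|=410.4387
9. canonical 6-gon: [(44.1913, 19.9217) (28.6009, 24.5086) (23.7659, 21.7318) (41.3381, 0) (57, 0) (57, 2.4457)]
10. shoelace: 410.4387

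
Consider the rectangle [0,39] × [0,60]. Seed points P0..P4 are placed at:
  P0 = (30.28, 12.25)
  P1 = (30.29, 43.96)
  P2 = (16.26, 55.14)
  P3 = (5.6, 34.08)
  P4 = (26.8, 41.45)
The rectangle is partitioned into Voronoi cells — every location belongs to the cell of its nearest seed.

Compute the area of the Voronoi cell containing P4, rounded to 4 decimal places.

1. box [0,39]×[0,60]: [(0, 0) (39, 0) (39, 60) (0, 60)]
2. ⊥bis P4·P0 via (28.54,26.85): [(0, 23.4487) (39, 28.0966) (39, 60) (0, 60)]  |A|=1334.8674
3. ⊥bis P4·P1 via (28.545,42.705): [(0, 23.4487) (39, 28.0966) (39, 28.168) (16.1065, 60) (0, 60)]  |A|=970.4937
4. ⊥bis P4·P2 via (21.53,48.295): [(0, 31.7189) (0, 23.4487) (39, 28.0966) (39, 28.168) (23.4574, 49.7789)]  |A|=556.4806
5. ⊥bis P4·P3 via (16.2,37.765): [(14.4376, 42.8345) (20.3345, 25.8721) (39, 28.0966) (39, 28.168) (23.4574, 49.7789)]  |A|=317.1724
6. canonical 5-gon: [(14.4376, 42.8345) (20.3345, 25.8721) (39, 28.0966) (39, 28.168) (23.4574, 49.7789)]
7. shoelace: 317.1724

Area of P4's cell: 317.1724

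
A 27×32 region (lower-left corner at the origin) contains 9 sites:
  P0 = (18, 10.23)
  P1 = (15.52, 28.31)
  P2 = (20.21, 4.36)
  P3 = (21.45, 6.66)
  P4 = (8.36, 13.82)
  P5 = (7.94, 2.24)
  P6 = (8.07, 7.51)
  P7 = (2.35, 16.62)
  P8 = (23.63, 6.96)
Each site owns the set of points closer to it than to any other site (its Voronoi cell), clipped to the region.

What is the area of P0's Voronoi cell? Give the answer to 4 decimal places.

Area of P0's cell: 125.0789

1. box [0,27]×[0,32]: [(0, 0) (27, 0) (27, 32) (0, 32)]
2. ⊥bis P0·P1 via (16.76,19.27): [(0, 16.9711) (0, 0) (27, 0) (27, 20.6746)]  |A|=508.2165
3. ⊥bis P0·P2 via (19.105,7.295): [(0, 16.9711) (0, 0.1021) (27, 10.2674) (27, 20.6746)]  |A|=368.2277
4. ⊥bis P0·P3 via (19.725,8.445): [(0, 16.9711) (0, 0.1021) (18.1712, 6.9434) (27, 15.4755) (27, 20.6746)]  |A|=345.2372
5. ⊥bis P0·P4 via (13.18,12.025): [(15.8306, 19.1425) (10.1651, 3.9292) (18.1712, 6.9434) (27, 15.4755) (27, 20.6746)]  |A|=145.2335
6. ⊥bis P0·P5 via (12.97,6.235): [(15.8306, 19.1425) (11.645, 7.9032) (13.7341, 5.2729) (18.1712, 6.9434) (27, 15.4755) (27, 20.6746)]  |A|=139.1361
7. ⊥bis P0·P6 via (13.035,8.87): [(15.8306, 19.1425) (12.5985, 10.4635) (13.9936, 5.3706) (18.1712, 6.9434) (27, 15.4755) (27, 20.6746)]  |A|=134.479
8. ⊥bis P0·P7 via (10.175,13.425): [(15.8306, 19.1425) (12.5985, 10.4635) (13.9936, 5.3706) (18.1712, 6.9434) (27, 15.4755) (27, 20.6746)]  |A|=134.479
9. ⊥bis P0·P8 via (20.815,8.595): [(15.8306, 19.1425) (12.5985, 10.4635) (13.9936, 5.3706) (18.1712, 6.9434) (22.011, 10.6541) (27, 19.2438) (27, 20.6746)]  |A|=125.0789
10. canonical 7-gon: [(15.8306, 19.1425) (12.5985, 10.4635) (13.9936, 5.3706) (18.1712, 6.9434) (22.011, 10.6541) (27, 19.2438) (27, 20.6746)]
11. shoelace: 125.0789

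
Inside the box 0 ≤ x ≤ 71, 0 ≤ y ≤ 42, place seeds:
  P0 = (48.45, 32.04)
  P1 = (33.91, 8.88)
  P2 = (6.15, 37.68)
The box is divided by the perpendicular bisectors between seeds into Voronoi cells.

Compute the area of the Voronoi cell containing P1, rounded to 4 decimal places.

1. box [0,71]×[0,42]: [(0, 0) (71, 0) (71, 42) (0, 42)]
2. ⊥bis P1·P0 via (41.18,20.46): [(0, 0) (71, 0) (71, 1.7388) (6.8701, 42) (0, 42)]  |A|=1691.0263
3. ⊥bis P1·P2 via (20.03,23.28): [(0, 3.9733) (0, 0) (71, 0) (71, 1.7388) (26.6004, 29.6132)]  |A|=1142.714
4. canonical 5-gon: [(0, 3.9733) (0, 0) (71, 0) (71, 1.7388) (26.6004, 29.6132)]
5. shoelace: 1142.714

Area of P1's cell: 1142.7140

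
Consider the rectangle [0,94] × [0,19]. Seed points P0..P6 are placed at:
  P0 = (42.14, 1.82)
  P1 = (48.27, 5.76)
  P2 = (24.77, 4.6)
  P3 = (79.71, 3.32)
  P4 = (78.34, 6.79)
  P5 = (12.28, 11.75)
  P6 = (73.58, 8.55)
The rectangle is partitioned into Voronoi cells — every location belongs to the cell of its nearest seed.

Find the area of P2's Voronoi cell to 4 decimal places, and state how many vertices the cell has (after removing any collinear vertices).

Area of P2's cell: 288.3358 (5 vertices)

1. box [0,94]×[0,19]: [(0, 0) (94, 0) (94, 19) (0, 19)]
2. ⊥bis P2·P0 via (33.455,3.21): [(0, 0) (32.9413, 0) (35.9821, 19) (0, 19)]  |A|=654.7721
3. ⊥bis P2·P1 via (36.52,5.18): [(0, 0) (32.9413, 0) (35.8718, 18.3109) (35.8378, 19) (0, 19)]  |A|=654.7224
4. ⊥bis P2·P3 via (52.24,3.96): [(0, 0) (32.9413, 0) (35.8718, 18.3109) (35.8378, 19) (0, 19)]  |A|=654.7224
5. ⊥bis P2·P4 via (51.555,5.695): [(0, 0) (32.9413, 0) (35.8718, 18.3109) (35.8378, 19) (0, 19)]  |A|=654.7224
6. ⊥bis P2·P5 via (18.525,8.175): [(13.8452, 0) (32.9413, 0) (35.8718, 18.3109) (35.8378, 19) (24.7219, 19)]  |A|=288.3358
7. ⊥bis P2·P6 via (49.175,6.575): [(13.8452, 0) (32.9413, 0) (35.8718, 18.3109) (35.8378, 19) (24.7219, 19)]  |A|=288.3358
8. canonical 5-gon: [(13.8452, 0) (32.9413, 0) (35.8718, 18.3109) (35.8378, 19) (24.7219, 19)]
9. shoelace: 288.3358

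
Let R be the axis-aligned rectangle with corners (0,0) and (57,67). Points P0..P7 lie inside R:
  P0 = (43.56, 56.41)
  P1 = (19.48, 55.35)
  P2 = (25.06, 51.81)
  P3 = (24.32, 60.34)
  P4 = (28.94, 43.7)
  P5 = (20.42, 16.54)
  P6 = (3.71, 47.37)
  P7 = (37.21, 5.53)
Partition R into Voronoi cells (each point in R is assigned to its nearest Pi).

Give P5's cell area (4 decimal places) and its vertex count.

1. box [0,57]×[0,67]: [(0, 0) (57, 0) (57, 67) (0, 67)]
2. ⊥bis P5·P0 via (31.99,36.475): [(0, 55.0416) (0, 0) (57, 0) (57, 21.9595)]  |A|=2194.5312
3. ⊥bis P5·P1 via (19.95,35.945): [(32.3843, 36.2462) (0, 35.4618) (0, 0) (57, 0) (57, 21.9595)]  |A|=1877.4931
4. ⊥bis P5·P2 via (22.74,34.175): [(39.8257, 31.9273) (10.9438, 35.7269) (0, 35.4618) (0, 0) (57, 0) (57, 21.9595)]  |A|=1829.2613
5. ⊥bis P5·P3 via (22.37,38.44): [(39.8257, 31.9273) (10.9438, 35.7269) (0, 35.4618) (0, 0) (57, 0) (57, 21.9595)]  |A|=1829.2613
6. ⊥bis P5·P4 via (24.68,30.12): [(7.103, 35.6338) (0, 35.4618) (0, 0) (57, 0) (57, 19.9813)]  |A|=1640.0112
7. ⊥bis P5·P6 via (12.065,31.955): [(14.5452, 33.2993) (0, 25.4157) (0, 0) (57, 0) (57, 19.9813)]  |A|=1558.0188
8. ⊥bis P5·P7 via (28.815,11.035): [(38.4893, 25.7881) (14.5452, 33.2993) (0, 25.4157) (0, 0) (21.5788, 0)]  |A|=916.3627
9. canonical 5-gon: [(38.4893, 25.7881) (14.5452, 33.2993) (0, 25.4157) (0, 0) (21.5788, 0)]
10. shoelace: 916.3627

Area of P5's cell: 916.3627 (5 vertices)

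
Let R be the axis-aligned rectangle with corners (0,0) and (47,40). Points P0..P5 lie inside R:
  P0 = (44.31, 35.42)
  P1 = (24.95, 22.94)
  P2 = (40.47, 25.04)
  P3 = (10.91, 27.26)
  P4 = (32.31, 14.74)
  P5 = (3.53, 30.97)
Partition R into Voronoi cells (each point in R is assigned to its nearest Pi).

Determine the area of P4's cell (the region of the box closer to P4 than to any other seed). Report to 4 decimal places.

1. box [0,47]×[0,40]: [(0, 0) (47, 0) (47, 40) (0, 40)]
2. ⊥bis P4·P0 via (38.31,25.08): [(0, 0) (47, 0) (47, 20.0374) (12.5979, 40) (0, 40)]  |A|=1536.6228
3. ⊥bis P4·P1 via (28.63,18.84): [(7.6398, 0) (47, 0) (47, 20.0374) (36.6533, 26.0414)]  |A|=616.158
4. ⊥bis P4·P2 via (36.39,19.89): [(32.8895, 22.6632) (7.6398, 0) (47, 0) (47, 11.4844)]  |A|=527.0392
5. ⊥bis P4·P3 via (21.61,21): [(32.8895, 22.6632) (11.1864, 3.1833) (9.324, 0) (47, 0) (47, 11.4844)]  |A|=524.3585
6. ⊥bis P4·P5 via (17.92,22.855): [(32.8895, 22.6632) (11.1864, 3.1833) (9.324, 0) (47, 0) (47, 11.4844)]  |A|=524.3585
7. canonical 5-gon: [(32.8895, 22.6632) (11.1864, 3.1833) (9.324, 0) (47, 0) (47, 11.4844)]
8. shoelace: 524.3585

Area of P4's cell: 524.3585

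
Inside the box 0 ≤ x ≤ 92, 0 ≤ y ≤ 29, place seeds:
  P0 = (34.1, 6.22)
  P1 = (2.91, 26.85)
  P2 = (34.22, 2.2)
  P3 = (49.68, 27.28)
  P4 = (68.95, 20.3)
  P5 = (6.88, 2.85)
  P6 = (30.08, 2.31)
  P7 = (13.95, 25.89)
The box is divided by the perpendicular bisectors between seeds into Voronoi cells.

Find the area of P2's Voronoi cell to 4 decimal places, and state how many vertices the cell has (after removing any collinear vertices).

1. box [0,92]×[0,29]: [(0, 0) (92, 0) (92, 29) (0, 29)]
2. ⊥bis P2·P0 via (34.16,4.21): [(0, 3.1903) (0, 0) (92, 0) (92, 5.9366)]  |A|=419.8358
3. ⊥bis P2·P1 via (18.565,14.525): [(9.8734, 3.485) (7.1296, 0) (92, 0) (92, 5.9366)]  |A|=391.6629
4. ⊥bis P2·P3 via (41.95,14.74): [(57.8835, 4.9182) (9.8734, 3.485) (7.1296, 0) (65.862, 0)]  |A|=226.1198
5. ⊥bis P2·P4 via (51.585,11.25): [(54.9309, 4.83) (9.8734, 3.485) (7.1296, 0) (57.4481, 0)]  |A|=198.1878
6. ⊥bis P2·P5 via (20.55,2.525): [(54.9309, 4.83) (20.5804, 3.8046) (20.49, 0) (57.4481, 0)]  |A|=154.5535
7. ⊥bis P2·P6 via (32.15,2.255): [(54.9309, 4.83) (32.2004, 4.1515) (32.0901, 0) (57.4481, 0)]  |A|=108.3853
8. ⊥bis P2·P7 via (24.085,14.045): [(54.9309, 4.83) (32.2004, 4.1515) (32.0901, 0) (57.4481, 0)]  |A|=108.3853
9. canonical 4-gon: [(54.9309, 4.83) (32.2004, 4.1515) (32.0901, 0) (57.4481, 0)]
10. shoelace: 108.3853

Area of P2's cell: 108.3853 (4 vertices)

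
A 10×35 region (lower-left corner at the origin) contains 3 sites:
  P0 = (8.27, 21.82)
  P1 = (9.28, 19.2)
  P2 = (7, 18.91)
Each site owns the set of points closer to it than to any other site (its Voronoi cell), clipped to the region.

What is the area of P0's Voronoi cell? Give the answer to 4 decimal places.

Area of P0's cell: 133.1952

1. box [0,10]×[0,35]: [(0, 0) (10, 0) (10, 35) (0, 35)]
2. ⊥bis P0·P1 via (8.775,20.51): [(0, 17.1273) (10, 20.9822) (10, 35) (0, 35)]  |A|=159.4525
3. ⊥bis P0·P2 via (7.635,20.365): [(0, 23.6971) (7.9933, 20.2086) (10, 20.9822) (10, 35) (0, 35)]  |A|=133.1952
4. canonical 5-gon: [(0, 23.6971) (7.9933, 20.2086) (10, 20.9822) (10, 35) (0, 35)]
5. shoelace: 133.1952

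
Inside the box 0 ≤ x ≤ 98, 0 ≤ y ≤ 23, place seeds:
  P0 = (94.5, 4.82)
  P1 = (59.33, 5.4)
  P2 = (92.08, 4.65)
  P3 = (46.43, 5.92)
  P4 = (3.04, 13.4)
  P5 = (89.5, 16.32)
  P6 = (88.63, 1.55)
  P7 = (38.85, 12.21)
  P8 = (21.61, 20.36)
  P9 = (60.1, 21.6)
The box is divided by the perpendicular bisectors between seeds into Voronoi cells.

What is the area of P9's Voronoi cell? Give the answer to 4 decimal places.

Area of P9's cell: 244.0257

1. box [0,98]×[0,23]: [(0, 0) (98, 0) (98, 23) (0, 23)]
2. ⊥bis P9·P0 via (77.3,13.21): [(0, 0) (70.8563, 0) (82.0755, 23) (0, 23)]  |A|=1758.7152
3. ⊥bis P9·P1 via (59.715,13.5): [(0, 16.3383) (77.0398, 12.6765) (82.0755, 23) (0, 23)]  |A|=680.2592
4. ⊥bis P9·P2 via (76.09,13.125): [(0, 16.3383) (75.8815, 12.7316) (81.3239, 23) (0, 23)]  |A|=670.2833
5. ⊥bis P9·P3 via (53.265,13.76): [(53.2085, 13.8093) (75.8815, 12.7316) (81.3239, 23) (42.6664, 23)]  |A|=296.9861
6. ⊥bis P9·P4 via (31.57,17.5): [(53.2085, 13.8093) (75.8815, 12.7316) (81.3239, 23) (42.6664, 23)]  |A|=296.9861
7. ⊥bis P9·P5 via (74.8,18.96): [(53.2085, 13.8093) (73.7001, 12.8353) (75.5256, 23) (42.6664, 23)]  |A|=256.0345
8. ⊥bis P9·P6 via (74.365,11.575): [(53.2085, 13.8093) (73.7001, 12.8353) (75.5256, 23) (42.6664, 23)]  |A|=256.0345
9. ⊥bis P9·P7 via (49.475,16.905): [(49.3606, 17.1639) (53.2085, 13.8093) (73.7001, 12.8353) (75.5256, 23) (46.7817, 23)]  |A|=244.0257
10. ⊥bis P9·P8 via (40.855,20.98): [(49.3606, 17.1639) (53.2085, 13.8093) (73.7001, 12.8353) (75.5256, 23) (46.7817, 23)]  |A|=244.0257
11. canonical 5-gon: [(49.3606, 17.1639) (53.2085, 13.8093) (73.7001, 12.8353) (75.5256, 23) (46.7817, 23)]
12. shoelace: 244.0257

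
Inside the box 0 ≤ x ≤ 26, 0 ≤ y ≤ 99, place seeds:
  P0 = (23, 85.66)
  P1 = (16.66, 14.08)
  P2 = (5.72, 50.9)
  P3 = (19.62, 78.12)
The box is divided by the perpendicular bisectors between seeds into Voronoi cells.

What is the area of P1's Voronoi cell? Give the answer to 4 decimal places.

Area of P1's cell: 858.7225

1. box [0,26]×[0,99]: [(0, 0) (26, 0) (26, 99) (0, 99)]
2. ⊥bis P1·P0 via (19.83,49.87): [(0, 51.6264) (0, 0) (26, 0) (26, 49.3235)]  |A|=1312.3487
3. ⊥bis P1·P2 via (11.19,32.49): [(0, 29.1652) (0, 0) (26, 0) (26, 36.8904)]  |A|=858.7225
4. ⊥bis P1·P3 via (18.14,46.1): [(0, 29.1652) (0, 0) (26, 0) (26, 36.8904)]  |A|=858.7225
5. canonical 4-gon: [(0, 29.1652) (0, 0) (26, 0) (26, 36.8904)]
6. shoelace: 858.7225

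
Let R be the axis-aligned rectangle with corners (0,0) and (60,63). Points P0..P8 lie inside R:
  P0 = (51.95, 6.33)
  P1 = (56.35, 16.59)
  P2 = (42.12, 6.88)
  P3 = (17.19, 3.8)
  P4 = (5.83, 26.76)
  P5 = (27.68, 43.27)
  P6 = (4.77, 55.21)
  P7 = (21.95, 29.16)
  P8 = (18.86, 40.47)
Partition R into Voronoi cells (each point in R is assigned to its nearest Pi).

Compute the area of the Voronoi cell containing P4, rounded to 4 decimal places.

1. box [0,60]×[0,63]: [(0, 0) (60, 0) (60, 63) (0, 63)]
2. ⊥bis P4·P0 via (28.89,16.545): [(0, 0) (21.561, 0) (49.4684, 63) (0, 63)]  |A|=2237.4254
3. ⊥bis P4·P1 via (31.09,21.675): [(0, 0) (21.561, 0) (31.0296, 21.3752) (39.409, 63) (0, 63)]  |A|=2028.0648
4. ⊥bis P4·P2 via (23.975,16.82): [(0, 0) (14.7608, 0) (33.6784, 34.5331) (39.409, 63) (0, 63)]  |A|=1876.6646
5. ⊥bis P4·P3 via (11.51,15.28): [(0, 9.5852) (27.4524, 23.1679) (33.6784, 34.5331) (39.409, 63) (0, 63)]  |A|=1574.1078
6. ⊥bis P4·P5 via (16.755,35.015): [(0, 57.1892) (0, 9.5852) (26.1818, 22.5392)]  |A|=623.18
7. ⊥bis P4·P6 via (5.3,40.985): [(12.0539, 41.2366) (0, 40.7875) (0, 9.5852) (26.1818, 22.5392)]  |A|=524.3278
8. ⊥bis P4·P7 via (13.89,27.96): [(11.9141, 41.2314) (0, 40.7875) (0, 9.5852) (15.485, 17.2467)]  |A|=385.2554
9. ⊥bis P4·P8 via (12.345,33.615): [(13.1639, 32.8367) (4.6171, 40.9596) (0, 40.7875) (0, 9.5852) (15.485, 17.2467)]  |A|=354.4575
10. canonical 5-gon: [(13.1639, 32.8367) (4.6171, 40.9596) (0, 40.7875) (0, 9.5852) (15.485, 17.2467)]
11. shoelace: 354.4575

Area of P4's cell: 354.4575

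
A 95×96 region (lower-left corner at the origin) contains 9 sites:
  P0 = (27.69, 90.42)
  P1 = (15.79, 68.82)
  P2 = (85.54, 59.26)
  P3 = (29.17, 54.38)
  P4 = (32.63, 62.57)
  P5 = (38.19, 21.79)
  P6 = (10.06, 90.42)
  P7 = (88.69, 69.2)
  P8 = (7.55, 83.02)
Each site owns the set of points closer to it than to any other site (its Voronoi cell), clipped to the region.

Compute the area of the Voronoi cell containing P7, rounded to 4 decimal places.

1. box [0,95]×[0,96]: [(0, 0) (95, 0) (95, 96) (0, 96)]
2. ⊥bis P7·P0 via (58.19,79.81): [(30.4266, 0) (95, 0) (95, 96) (63.822, 96)]  |A|=4596.068
3. ⊥bis P7·P1 via (52.24,69.01): [(52.2724, 62.7989) (52.5997, 0) (95, 0) (95, 96) (63.822, 96)]  |A|=3899.8435
4. ⊥bis P7·P2 via (87.115,64.23): [(56.1804, 74.0332) (95, 61.7312) (95, 96) (63.822, 96)]  |A|=1007.5897
5. ⊥bis P7·P3 via (58.93,61.79): [(56.1804, 74.0332) (95, 61.7312) (95, 96) (63.822, 96)]  |A|=1007.5897
6. ⊥bis P7·P4 via (60.66,65.885): [(58.8043, 81.5759) (59.8332, 72.8756) (95, 61.7312) (95, 96) (63.822, 96)]  |A|=992.295
7. ⊥bis P7·P5 via (63.44,45.495): [(58.8043, 81.5759) (59.8332, 72.8756) (95, 61.7312) (95, 96) (63.822, 96)]  |A|=992.295
8. ⊥bis P7·P6 via (49.375,79.81): [(58.8043, 81.5759) (59.8332, 72.8756) (95, 61.7312) (95, 96) (63.822, 96)]  |A|=992.295
9. ⊥bis P7·P8 via (48.12,76.11): [(58.8043, 81.5759) (59.8332, 72.8756) (95, 61.7312) (95, 96) (63.822, 96)]  |A|=992.295
10. canonical 5-gon: [(58.8043, 81.5759) (59.8332, 72.8756) (95, 61.7312) (95, 96) (63.822, 96)]
11. shoelace: 992.295

Area of P7's cell: 992.2950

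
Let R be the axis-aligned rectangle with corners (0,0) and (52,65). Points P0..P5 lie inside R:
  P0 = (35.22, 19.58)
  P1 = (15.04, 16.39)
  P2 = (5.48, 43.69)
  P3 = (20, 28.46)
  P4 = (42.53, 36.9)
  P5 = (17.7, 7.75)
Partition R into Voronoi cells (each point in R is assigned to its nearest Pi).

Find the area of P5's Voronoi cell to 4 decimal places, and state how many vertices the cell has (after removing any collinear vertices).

Area of P5's cell: 356.1979 (4 vertices)

1. box [0,52]×[0,65]: [(0, 0) (52, 0) (52, 65) (0, 65)]
2. ⊥bis P5·P0 via (26.46,13.665): [(0, 52.8517) (0, 0) (35.687, 0)]  |A|=943.06
3. ⊥bis P5·P1 via (16.37,12.07): [(25.6151, 14.9163) (0, 7.0302) (0, 0) (35.687, 0)]  |A|=356.1979
4. ⊥bis P5·P2 via (11.59,25.72): [(25.6151, 14.9163) (0, 7.0302) (0, 0) (35.687, 0)]  |A|=356.1979
5. ⊥bis P5·P3 via (18.85,18.105): [(25.6151, 14.9163) (0, 7.0302) (0, 0) (35.687, 0)]  |A|=356.1979
6. ⊥bis P5·P4 via (30.115,22.325): [(25.6151, 14.9163) (0, 7.0302) (0, 0) (35.687, 0)]  |A|=356.1979
7. canonical 4-gon: [(25.6151, 14.9163) (0, 7.0302) (0, 0) (35.687, 0)]
8. shoelace: 356.1979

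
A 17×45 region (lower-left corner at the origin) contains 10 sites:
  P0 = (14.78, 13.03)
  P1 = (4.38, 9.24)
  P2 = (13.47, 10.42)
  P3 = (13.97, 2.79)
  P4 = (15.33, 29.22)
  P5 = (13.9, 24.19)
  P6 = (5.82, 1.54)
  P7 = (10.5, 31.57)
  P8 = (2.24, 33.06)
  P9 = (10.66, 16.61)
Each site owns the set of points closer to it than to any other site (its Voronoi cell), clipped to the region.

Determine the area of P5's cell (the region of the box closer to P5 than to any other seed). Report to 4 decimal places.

Area of P5's cell: 65.6175

1. box [0,17]×[0,45]: [(0, 0) (17, 0) (17, 45) (0, 45)]
2. ⊥bis P5·P0 via (14.34,18.61): [(0, 17.4792) (17, 18.8197) (17, 45) (0, 45)]  |A|=456.4585
3. ⊥bis P5·P1 via (9.14,16.715): [(0, 22.5353) (7.065, 18.0363) (17, 18.8197) (17, 45) (0, 45)]  |A|=438.5982
4. ⊥bis P5·P2 via (13.685,17.305): [(0, 22.5353) (7.065, 18.0363) (17, 18.8197) (17, 45) (0, 45)]  |A|=438.5982
5. ⊥bis P5·P3 via (13.935,13.49): [(0, 22.5353) (7.065, 18.0363) (17, 18.8197) (17, 45) (0, 45)]  |A|=438.5982
6. ⊥bis P5·P4 via (14.615,26.705): [(0, 30.86) (0, 22.5353) (7.065, 18.0363) (17, 18.8197) (17, 26.027)]  |A|=157.137
7. ⊥bis P5·P6 via (9.86,12.865): [(0, 30.86) (0, 22.5353) (7.065, 18.0363) (17, 18.8197) (17, 26.027)]  |A|=157.137
8. ⊥bis P5·P7 via (12.2,27.88): [(11.5444, 27.578) (0.2513, 22.3752) (7.065, 18.0363) (17, 18.8197) (17, 26.027)]  |A|=107.5276
9. ⊥bis P5·P8 via (8.07,28.625): [(11.5444, 27.578) (4.9691, 24.5487) (2.3157, 21.0607) (7.065, 18.0363) (17, 18.8197) (17, 26.027)]  |A|=102.1835
10. ⊥bis P5·P9 via (12.28,20.4): [(11.5444, 27.578) (4.9691, 24.5487) (4.3814, 23.7762) (16.1363, 18.7516) (17, 18.8197) (17, 26.027)]  |A|=65.6175
11. canonical 6-gon: [(11.5444, 27.578) (4.9691, 24.5487) (4.3814, 23.7762) (16.1363, 18.7516) (17, 18.8197) (17, 26.027)]
12. shoelace: 65.6175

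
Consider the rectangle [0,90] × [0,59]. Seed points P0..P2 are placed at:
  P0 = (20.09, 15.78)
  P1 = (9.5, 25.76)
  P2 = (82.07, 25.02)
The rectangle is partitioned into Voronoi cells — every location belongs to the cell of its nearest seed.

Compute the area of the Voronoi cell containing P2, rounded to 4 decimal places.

1. box [0,90]×[0,59]: [(0, 0) (90, 0) (90, 59) (0, 59)]
2. ⊥bis P2·P0 via (51.08,20.4): [(54.1212, 0) (90, 0) (90, 59) (45.3255, 59)]  |A|=2376.3212
3. ⊥bis P2·P1 via (45.785,25.39): [(46.0764, 53.9634) (54.1212, 0) (90, 0) (90, 59) (46.1277, 59)]  |A|=2374.301
4. canonical 5-gon: [(46.0764, 53.9634) (54.1212, 0) (90, 0) (90, 59) (46.1277, 59)]
5. shoelace: 2374.301

Area of P2's cell: 2374.3010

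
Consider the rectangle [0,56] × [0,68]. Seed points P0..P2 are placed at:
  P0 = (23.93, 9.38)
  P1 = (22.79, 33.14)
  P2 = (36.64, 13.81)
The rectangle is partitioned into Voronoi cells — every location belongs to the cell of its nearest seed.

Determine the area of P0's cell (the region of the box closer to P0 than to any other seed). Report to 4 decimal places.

1. box [0,56]×[0,68]: [(0, 0) (56, 0) (56, 68) (0, 68)]
2. ⊥bis P0·P1 via (23.36,21.26): [(0, 20.1392) (0, 0) (56, 0) (56, 22.8261)]  |A|=1203.0271
3. ⊥bis P0·P2 via (30.285,11.595): [(26.8578, 21.4278) (0, 20.1392) (0, 0) (34.3264, 0)]  |A|=638.2172
4. canonical 4-gon: [(26.8578, 21.4278) (0, 20.1392) (0, 0) (34.3264, 0)]
5. shoelace: 638.2172

Area of P0's cell: 638.2172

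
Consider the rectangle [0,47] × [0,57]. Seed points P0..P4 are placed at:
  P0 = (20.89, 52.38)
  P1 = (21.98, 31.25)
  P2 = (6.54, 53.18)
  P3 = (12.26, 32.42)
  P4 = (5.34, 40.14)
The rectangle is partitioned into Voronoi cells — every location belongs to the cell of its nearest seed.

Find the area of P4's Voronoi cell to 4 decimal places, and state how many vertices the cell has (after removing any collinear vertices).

Area of P4's cell: 170.3430 (4 vertices)

1. box [0,47]×[0,57]: [(0, 0) (47, 0) (47, 57) (0, 57)]
2. ⊥bis P4·P0 via (13.115,46.26): [(0, 0) (47, 0) (47, 3.2117) (4.6611, 57) (0, 57)]  |A|=1540.3313
3. ⊥bis P4·P1 via (13.66,35.695): [(0, 10.1267) (16.802, 41.576) (4.6611, 57) (0, 57)]  |A|=429.7284
4. ⊥bis P4·P2 via (5.94,46.66): [(0, 47.2066) (0, 10.1267) (16.802, 41.576) (13.3359, 45.9794)]  |A|=338.7425
5. ⊥bis P4·P3 via (8.8,36.28): [(0, 47.2066) (0, 28.3919) (15.9358, 42.6764) (13.3359, 45.9794)]  |A|=170.343
6. canonical 4-gon: [(0, 47.2066) (0, 28.3919) (15.9358, 42.6764) (13.3359, 45.9794)]
7. shoelace: 170.343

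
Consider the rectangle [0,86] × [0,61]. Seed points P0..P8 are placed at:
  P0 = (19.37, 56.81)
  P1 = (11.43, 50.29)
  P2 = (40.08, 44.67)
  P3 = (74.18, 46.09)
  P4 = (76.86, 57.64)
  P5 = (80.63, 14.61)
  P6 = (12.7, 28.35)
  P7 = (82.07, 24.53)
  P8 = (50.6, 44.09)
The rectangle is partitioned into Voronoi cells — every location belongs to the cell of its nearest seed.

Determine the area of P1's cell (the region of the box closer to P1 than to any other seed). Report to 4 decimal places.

1. box [0,86]×[0,61]: [(0, 0) (86, 0) (86, 61) (0, 61)]
2. ⊥bis P1·P0 via (15.4,53.55): [(0, 0) (59.373, 0) (9.2824, 61) (0, 61)]  |A|=2093.9902
3. ⊥bis P1·P2 via (25.755,47.48): [(0, 0) (16.4413, 0) (24.7194, 42.2009) (9.2824, 61) (0, 61)]  |A|=1188.1117
4. ⊥bis P1·P3 via (42.805,48.19): [(0, 0) (16.4413, 0) (24.7194, 42.2009) (9.2824, 61) (0, 61)]  |A|=1188.1117
5. ⊥bis P1·P4 via (44.145,53.965): [(0, 0) (16.4413, 0) (24.7194, 42.2009) (9.2824, 61) (0, 61)]  |A|=1188.1117
6. ⊥bis P1·P5 via (46.03,32.45): [(0, 0) (16.4413, 0) (24.7194, 42.2009) (9.2824, 61) (0, 61)]  |A|=1188.1117
7. ⊥bis P1·P6 via (12.065,39.32): [(0, 38.6216) (24.2932, 40.0278) (24.7194, 42.2009) (9.2824, 61) (0, 61)]  |A|=389.9361
8. ⊥bis P1·P7 via (46.75,37.41): [(0, 38.6216) (24.2932, 40.0278) (24.7194, 42.2009) (9.2824, 61) (0, 61)]  |A|=389.9361
9. ⊥bis P1·P8 via (31.015,47.19): [(0, 38.6216) (24.2932, 40.0278) (24.7194, 42.2009) (9.2824, 61) (0, 61)]  |A|=389.9361
10. canonical 5-gon: [(0, 38.6216) (24.2932, 40.0278) (24.7194, 42.2009) (9.2824, 61) (0, 61)]
11. shoelace: 389.9361

Area of P1's cell: 389.9361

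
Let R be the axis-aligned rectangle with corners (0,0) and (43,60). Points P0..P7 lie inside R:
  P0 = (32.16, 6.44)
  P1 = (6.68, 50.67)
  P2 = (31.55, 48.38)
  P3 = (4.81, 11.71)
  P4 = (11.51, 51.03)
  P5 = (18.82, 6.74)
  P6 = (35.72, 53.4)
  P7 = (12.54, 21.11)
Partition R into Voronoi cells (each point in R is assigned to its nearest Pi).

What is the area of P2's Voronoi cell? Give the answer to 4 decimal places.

Area of P2's cell: 490.5685

1. box [0,43]×[0,60]: [(0, 0) (43, 0) (43, 60) (0, 60)]
2. ⊥bis P2·P0 via (31.855,27.41): [(0, 26.9467) (43, 27.5721) (43, 60) (0, 60)]  |A|=1407.8462
3. ⊥bis P2·P1 via (19.115,49.525): [(17.0589, 27.1948) (43, 27.5721) (43, 60) (20.0795, 60)]  |A|=796.5637
4. ⊥bis P2·P3 via (18.18,30.045): [(17.3753, 30.6318) (21.9903, 27.2665) (43, 27.5721) (43, 60) (20.0795, 60)]  |A|=788.1005
5. ⊥bis P2·P4 via (21.53,49.705): [(18.8643, 29.546) (21.9903, 27.2665) (43, 27.5721) (43, 60) (22.8914, 60)]  |A|=721.953
6. ⊥bis P2·P5 via (25.185,27.56): [(18.8643, 29.546) (18.991, 29.4536) (25.9563, 27.3242) (43, 27.5721) (43, 60) (22.8914, 60)]  |A|=717.5295
7. ⊥bis P2·P6 via (33.635,50.89): [(22.8693, 59.8329) (18.8643, 29.546) (18.991, 29.4536) (25.9563, 27.3242) (43, 27.5721) (43, 43.1107)]  |A|=545.852
8. ⊥bis P2·P7 via (22.045,34.745): [(22.8693, 59.8329) (19.7622, 36.3364) (32.5526, 27.4201) (43, 27.5721) (43, 43.1107)]  |A|=490.5685
9. canonical 5-gon: [(22.8693, 59.8329) (19.7622, 36.3364) (32.5526, 27.4201) (43, 27.5721) (43, 43.1107)]
10. shoelace: 490.5685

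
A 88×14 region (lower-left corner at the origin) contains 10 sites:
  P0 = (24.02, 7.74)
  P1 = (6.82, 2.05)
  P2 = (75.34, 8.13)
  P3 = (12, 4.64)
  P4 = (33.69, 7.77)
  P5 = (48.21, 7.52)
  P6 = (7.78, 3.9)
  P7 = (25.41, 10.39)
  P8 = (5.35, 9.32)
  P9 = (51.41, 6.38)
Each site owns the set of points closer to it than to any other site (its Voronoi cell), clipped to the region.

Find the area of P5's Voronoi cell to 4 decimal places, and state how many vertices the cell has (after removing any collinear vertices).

1. box [0,88]×[0,14]: [(0, 0) (88, 0) (88, 14) (0, 14)]
2. ⊥bis P5·P0 via (36.115,7.63): [(36.0456, 0) (88, 0) (88, 14) (36.1729, 14)]  |A|=726.4702
3. ⊥bis P5·P1 via (27.515,4.785): [(36.0456, 0) (88, 0) (88, 14) (36.1729, 14)]  |A|=726.4702
4. ⊥bis P5·P2 via (61.775,7.825): [(36.0456, 0) (61.9509, 0) (61.6362, 14) (36.1729, 14)]  |A|=359.5799
5. ⊥bis P5·P3 via (30.105,6.08): [(36.0456, 0) (61.9509, 0) (61.6362, 14) (36.1729, 14)]  |A|=359.5799
6. ⊥bis P5·P4 via (40.95,7.645): [(40.8184, 0) (61.9509, 0) (61.6362, 14) (41.0594, 14)]  |A|=291.9652
7. ⊥bis P5·P6 via (27.995,5.71): [(40.8184, 0) (61.9509, 0) (61.6362, 14) (41.0594, 14)]  |A|=291.9652
8. ⊥bis P5·P7 via (36.81,8.955): [(40.8184, 0) (61.9509, 0) (61.6362, 14) (41.0594, 14)]  |A|=291.9652
9. ⊥bis P5·P8 via (26.78,8.42): [(40.8184, 0) (61.9509, 0) (61.6362, 14) (41.0594, 14)]  |A|=291.9652
10. ⊥bis P5·P9 via (49.81,6.95): [(40.8184, 0) (47.3341, 0) (52.3216, 14) (41.0594, 14)]  |A|=124.4449
11. canonical 4-gon: [(40.8184, 0) (47.3341, 0) (52.3216, 14) (41.0594, 14)]
12. shoelace: 124.4449

Area of P5's cell: 124.4449 (4 vertices)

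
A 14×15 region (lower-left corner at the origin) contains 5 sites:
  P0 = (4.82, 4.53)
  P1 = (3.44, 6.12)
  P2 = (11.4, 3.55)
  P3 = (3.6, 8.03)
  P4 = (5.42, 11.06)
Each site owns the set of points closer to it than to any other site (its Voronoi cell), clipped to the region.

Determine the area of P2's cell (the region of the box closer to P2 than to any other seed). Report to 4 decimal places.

Area of P2's cell: 55.8734

1. box [0,14]×[0,15]: [(0, 0) (14, 0) (14, 15) (0, 15)]
2. ⊥bis P2·P0 via (8.11,4.04): [(7.5083, 0) (14, 0) (14, 15) (9.7423, 15)]  |A|=80.6202
3. ⊥bis P2·P1 via (7.42,4.835): [(8.9206, 9.4829) (7.5083, 0) (14, 0) (14, 15) (10.7019, 15)]  |A|=77.9732
4. ⊥bis P2·P3 via (7.5,5.79): [(8.6754, 7.8365) (7.5083, 0) (14, 0) (14, 15) (12.7898, 15)]  |A|=69.7048
5. ⊥bis P2·P4 via (8.41,7.305): [(8.6213, 7.4733) (7.5083, 0) (14, 0) (14, 11.7562)]  |A|=55.8734
6. canonical 4-gon: [(8.6213, 7.4733) (7.5083, 0) (14, 0) (14, 11.7562)]
7. shoelace: 55.8734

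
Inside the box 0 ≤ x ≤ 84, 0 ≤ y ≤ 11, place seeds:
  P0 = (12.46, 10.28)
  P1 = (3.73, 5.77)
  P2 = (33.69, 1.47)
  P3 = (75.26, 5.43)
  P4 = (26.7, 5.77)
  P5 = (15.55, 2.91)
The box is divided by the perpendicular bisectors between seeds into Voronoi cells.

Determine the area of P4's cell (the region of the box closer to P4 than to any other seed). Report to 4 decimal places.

1. box [0,84]×[0,11]: [(0, 0) (84, 0) (84, 11) (0, 11)]
2. ⊥bis P4·P0 via (19.58,8.025): [(17.0384, 0) (84, 0) (84, 11) (20.5222, 11)]  |A|=717.4167
3. ⊥bis P4·P1 via (15.215,5.77): [(17.0384, 0) (84, 0) (84, 11) (20.5222, 11)]  |A|=717.4167
4. ⊥bis P4·P2 via (30.195,3.62): [(17.0384, 0) (27.9681, 0) (34.7349, 11) (20.5222, 11)]  |A|=138.2833
5. ⊥bis P4·P3 via (50.98,5.6): [(17.0384, 0) (27.9681, 0) (34.7349, 11) (20.5222, 11)]  |A|=138.2833
6. ⊥bis P4·P5 via (21.125,4.34): [(19.9114, 9.0714) (22.2382, 0) (27.9681, 0) (34.7349, 11) (20.5222, 11)]  |A|=114.6985
7. canonical 5-gon: [(19.9114, 9.0714) (22.2382, 0) (27.9681, 0) (34.7349, 11) (20.5222, 11)]
8. shoelace: 114.6985

Area of P4's cell: 114.6985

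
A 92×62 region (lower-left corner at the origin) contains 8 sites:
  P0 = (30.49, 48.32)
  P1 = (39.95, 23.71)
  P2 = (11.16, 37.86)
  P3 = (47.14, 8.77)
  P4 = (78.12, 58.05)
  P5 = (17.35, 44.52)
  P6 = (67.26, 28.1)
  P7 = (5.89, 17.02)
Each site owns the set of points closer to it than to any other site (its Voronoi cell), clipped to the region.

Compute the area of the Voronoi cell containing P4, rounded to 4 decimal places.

1. box [0,92]×[0,62]: [(0, 0) (92, 0) (92, 62) (0, 62)]
2. ⊥bis P4·P0 via (54.305,53.185): [(65.1698, 0) (92, 0) (92, 62) (52.5042, 62)]  |A|=2056.1048
3. ⊥bis P4·P1 via (59.035,40.88): [(56.1676, 44.0672) (92, 4.2384) (92, 62) (52.5042, 62)]  |A|=1389.0037
4. ⊥bis P4·P2 via (44.64,47.955): [(56.1676, 44.0672) (92, 4.2384) (92, 62) (52.5042, 62)]  |A|=1389.0037
5. ⊥bis P4·P3 via (62.63,33.41): [(56.1676, 44.0672) (69.8244, 28.8872) (92, 14.9465) (92, 62) (52.5042, 62)]  |A|=1270.2744
6. ⊥bis P4·P5 via (47.735,51.285): [(56.1676, 44.0672) (69.8244, 28.8872) (92, 14.9465) (92, 62) (52.5042, 62)]  |A|=1270.2744
7. ⊥bis P4·P6 via (72.69,43.075): [(55.0647, 49.466) (92, 36.0731) (92, 62) (52.5042, 62)]  |A|=726.3283
8. ⊥bis P4·P7 via (42.005,37.535): [(55.0647, 49.466) (92, 36.0731) (92, 62) (52.5042, 62)]  |A|=726.3283
9. canonical 4-gon: [(55.0647, 49.466) (92, 36.0731) (92, 62) (52.5042, 62)]
10. shoelace: 726.3283

Area of P4's cell: 726.3283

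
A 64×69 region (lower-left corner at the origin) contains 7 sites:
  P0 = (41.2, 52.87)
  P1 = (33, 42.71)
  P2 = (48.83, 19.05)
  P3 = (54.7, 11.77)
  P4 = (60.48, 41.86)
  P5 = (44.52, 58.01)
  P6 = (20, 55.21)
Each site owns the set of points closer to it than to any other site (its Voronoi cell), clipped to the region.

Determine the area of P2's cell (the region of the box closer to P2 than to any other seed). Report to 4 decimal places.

1. box [0,64]×[0,69]: [(0, 0) (64, 0) (64, 69) (0, 69)]
2. ⊥bis P2·P0 via (45.015,35.96): [(0, 25.8043) (0, 0) (64, 0) (64, 40.2431)]  |A|=2113.5191
3. ⊥bis P2·P1 via (40.915,30.88): [(50.2846, 37.1489) (0, 3.5053) (0, 0) (64, 0) (64, 40.2431)]  |A|=1552.8706
4. ⊥bis P2·P3 via (51.765,15.41): [(50.2846, 37.1489) (0, 3.5053) (0, 0) (32.6534, 0) (64, 25.2753) (64, 40.2431)]  |A|=1156.7238
5. ⊥bis P2·P4 via (54.655,30.455): [(46.5029, 34.6186) (0, 3.5053) (0, 0) (32.6534, 0) (64, 25.2753) (64, 25.6821)]  |A|=1017.8352
6. ⊥bis P2·P5 via (46.675,38.53): [(46.5029, 34.6186) (0, 3.5053) (0, 0) (32.6534, 0) (64, 25.2753) (64, 25.6821)]  |A|=1017.8352
7. ⊥bis P2·P6 via (34.415,37.13): [(46.5029, 34.6186) (0, 3.5053) (0, 0) (32.6534, 0) (64, 25.2753) (64, 25.6821)]  |A|=1017.8352
8. canonical 6-gon: [(46.5029, 34.6186) (0, 3.5053) (0, 0) (32.6534, 0) (64, 25.2753) (64, 25.6821)]
9. shoelace: 1017.8352

Area of P2's cell: 1017.8352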